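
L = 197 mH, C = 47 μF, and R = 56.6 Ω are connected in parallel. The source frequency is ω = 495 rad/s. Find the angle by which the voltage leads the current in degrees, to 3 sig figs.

X_L = ωL = 97.5 Ω
X_C = 1/(ωC) = 43.0 Ω
Parallel: admittances add. Y = 1/R + 1/(jωL) + jωC
Y = (0.0177 + j0.0130) S
|Y| = 0.0219 S → |Z| = 1/|Y| = 45.6 Ω, ∠Z = −∠Y = -36.4°

-36.4°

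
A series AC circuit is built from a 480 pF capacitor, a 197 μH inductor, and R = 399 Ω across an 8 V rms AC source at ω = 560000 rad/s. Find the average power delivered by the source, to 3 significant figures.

1.94 mW

X_L = ωL = 110 Ω
X_C = 1/(ωC) = 3720 Ω
Net reactance X = X_L − X_C = -3610 Ω
Z = 399 − j3610 Ω
|Z| = √(399² + 3610²) = 3630 Ω
∠Z = arctan(-3610/399) = -83.7°
I = V/|Z| = 2.20 mA
P = VI cos φ = 8 × 0.00220 × cos(-83.7°) = 1.94 mW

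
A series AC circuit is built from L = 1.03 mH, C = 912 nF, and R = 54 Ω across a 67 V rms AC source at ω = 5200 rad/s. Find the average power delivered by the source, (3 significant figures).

5.37 W

X_L = ωL = 5.36 Ω
X_C = 1/(ωC) = 211 Ω
Net reactance X = X_L − X_C = -206 Ω
Z = 54.0 − j206 Ω
|Z| = √(54.0² + 206²) = 212 Ω
∠Z = arctan(-206/54.0) = -75.3°
I = V/|Z| = 315 mA
P = VI cos φ = 67 × 0.315 × cos(-75.3°) = 5.37 W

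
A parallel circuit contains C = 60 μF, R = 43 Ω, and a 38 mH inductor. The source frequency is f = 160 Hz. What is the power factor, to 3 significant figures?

ω = 2πf = 1005 rad/s
X_L = ωL = 38.2 Ω
X_C = 1/(ωC) = 16.6 Ω
Parallel: admittances add. Y = 1/R + 1/(jωL) + jωC
Y = (0.0233 + j0.0341) S
|Y| = 0.0413 S → |Z| = 1/|Y| = 24.2 Ω, ∠Z = −∠Y = -55.7°
cos φ = cos(-55.7°) = 0.563

0.563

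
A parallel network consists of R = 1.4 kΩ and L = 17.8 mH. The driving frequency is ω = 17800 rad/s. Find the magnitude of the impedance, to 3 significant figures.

309 Ω

X_L = ωL = 317 Ω
Parallel: admittances add. Y = 1/R + 1/(jωL)
Y = (0.000714 − j0.00316) S
|Y| = 0.00324 S → |Z| = 1/|Y| = 309 Ω, ∠Z = −∠Y = 77.2°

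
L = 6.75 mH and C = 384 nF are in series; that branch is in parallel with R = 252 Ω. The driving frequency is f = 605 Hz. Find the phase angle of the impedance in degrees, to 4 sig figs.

-20.91°

ω = 2πf = 3801 rad/s
X_L = ωL = 25.66 Ω
X_C = 1/(ωC) = 685.1 Ω
Branch 1: Z₁ = R = 252.0 Ω
Branch 2 (series LC): Z₂ = j(X_L − X_C) = −j659.4 Ω
Parallel: Z = Z₁Z₂/(Z₁+Z₂), |Z| = 235.4 Ω, ∠Z = -20.91°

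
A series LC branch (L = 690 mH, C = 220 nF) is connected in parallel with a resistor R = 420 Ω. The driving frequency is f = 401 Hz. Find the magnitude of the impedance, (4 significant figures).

64.79 Ω

ω = 2πf = 2520 rad/s
X_L = ωL = 1738 Ω
X_C = 1/(ωC) = 1804 Ω
Branch 1: Z₁ = R = 420.0 Ω
Branch 2 (series LC): Z₂ = j(X_L − X_C) = −j65.57 Ω
Parallel: Z = Z₁Z₂/(Z₁+Z₂), |Z| = 64.79 Ω, ∠Z = -81.13°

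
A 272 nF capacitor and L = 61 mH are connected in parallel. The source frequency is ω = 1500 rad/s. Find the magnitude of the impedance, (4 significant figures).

95.05 Ω

X_L = ωL = 91.50 Ω
X_C = 1/(ωC) = 2451 Ω
Parallel: admittances add. Y = 1/(jωL) + jωC
Y = (0 − j0.01052) S
|Y| = 0.01052 S → |Z| = 1/|Y| = 95.05 Ω, ∠Z = −∠Y = 90.00°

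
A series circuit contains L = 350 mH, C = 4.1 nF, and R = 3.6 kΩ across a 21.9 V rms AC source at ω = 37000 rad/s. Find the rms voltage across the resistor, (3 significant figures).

10.8 V

X_L = ωL = 13000 Ω
X_C = 1/(ωC) = 6590 Ω
Net reactance X = X_L − X_C = 6360 Ω
Z = 3600 + j6360 Ω
|Z| = √(3600² + 6360²) = 7310 Ω
I = V/|Z| = 3.00 mA
V_R = I·|Z_R| = 0.00300 × 3600 = 10.8 V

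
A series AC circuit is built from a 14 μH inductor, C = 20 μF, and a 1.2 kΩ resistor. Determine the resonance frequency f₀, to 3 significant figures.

ω₀ = 1/√(LC) = 1/√(1.4e-05 × 2e-05) = 59760 rad/s
f₀ = ω₀/(2π) = 9.51 kHz

9.51 kHz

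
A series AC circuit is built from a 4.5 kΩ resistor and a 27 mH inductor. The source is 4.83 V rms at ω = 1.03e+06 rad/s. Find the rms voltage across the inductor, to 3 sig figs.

X_L = ωL = 27800 Ω
Z = 4500 + j27800 Ω
|Z| = √(4500² + 27800²) = 28200 Ω
I = V/|Z| = 171 μA
V_L = I·|Z_L| = 0.000171 × 27800 = 4.77 V

4.77 V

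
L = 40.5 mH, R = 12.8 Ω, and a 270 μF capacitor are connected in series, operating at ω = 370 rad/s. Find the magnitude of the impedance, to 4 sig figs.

X_L = ωL = 14.99 Ω
X_C = 1/(ωC) = 10.01 Ω
Net reactance X = X_L − X_C = 4.975 Ω
Z = 12.80 + j4.975 Ω
|Z| = √(12.80² + 4.975²) = 13.73 Ω

13.73 Ω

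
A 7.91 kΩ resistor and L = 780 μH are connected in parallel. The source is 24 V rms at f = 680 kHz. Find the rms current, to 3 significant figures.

7.81 mA

ω = 2πf = 4.273e+06 rad/s
X_L = ωL = 3330 Ω
Parallel: admittances add. Y = 1/R + 1/(jωL)
Y = (0.000126 − j0.000300) S
|Y| = 0.000326 S → |Z| = 1/|Y| = 3070 Ω, ∠Z = −∠Y = 67.2°
I = V/|Z| = 24/3070 = 7.81 mA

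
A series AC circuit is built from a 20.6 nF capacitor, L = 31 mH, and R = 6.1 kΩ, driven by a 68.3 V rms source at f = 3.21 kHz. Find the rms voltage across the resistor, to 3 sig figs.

ω = 2πf = 20170 rad/s
X_L = ωL = 625 Ω
X_C = 1/(ωC) = 2410 Ω
Net reactance X = X_L − X_C = -1780 Ω
Z = 6100 − j1780 Ω
|Z| = √(6100² + 1780²) = 6350 Ω
I = V/|Z| = 10.7 mA
V_R = I·|Z_R| = 0.0107 × 6100 = 65.6 V

65.6 V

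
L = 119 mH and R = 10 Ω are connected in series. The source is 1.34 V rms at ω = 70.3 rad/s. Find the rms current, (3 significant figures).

X_L = ωL = 8.37 Ω
Z = 10.0 + j8.37 Ω
|Z| = √(10.0² + 8.37²) = 13.0 Ω
I = V/|Z| = 1.34/13.0 = 103 mA

103 mA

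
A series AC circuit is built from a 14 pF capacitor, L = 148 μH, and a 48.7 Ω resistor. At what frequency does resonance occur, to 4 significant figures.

ω₀ = 1/√(LC) = 1/√(0.000148 × 1.4e-11) = 2.197e+07 rad/s
f₀ = ω₀/(2π) = 3.496 MHz

3.496 MHz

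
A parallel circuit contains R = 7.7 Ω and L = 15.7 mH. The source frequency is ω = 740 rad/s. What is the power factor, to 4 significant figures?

0.8335

X_L = ωL = 11.62 Ω
Parallel: admittances add. Y = 1/R + 1/(jωL)
Y = (0.1299 − j0.08607) S
|Y| = 0.1558 S → |Z| = 1/|Y| = 6.418 Ω, ∠Z = −∠Y = 33.54°
cos φ = cos(33.54°) = 0.8335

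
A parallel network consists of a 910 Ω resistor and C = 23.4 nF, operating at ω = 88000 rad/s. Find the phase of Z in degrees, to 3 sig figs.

X_C = 1/(ωC) = 486 Ω
Parallel: admittances add. Y = 1/R + jωC
Y = (0.00110 + j0.00206) S
|Y| = 0.00233 S → |Z| = 1/|Y| = 428 Ω, ∠Z = −∠Y = -61.9°

-61.9°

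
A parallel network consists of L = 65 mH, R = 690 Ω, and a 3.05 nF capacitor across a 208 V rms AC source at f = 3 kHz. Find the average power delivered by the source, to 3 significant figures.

62.7 W

ω = 2πf = 18850 rad/s
X_L = ωL = 1230 Ω
X_C = 1/(ωC) = 17400 Ω
Parallel: admittances add. Y = 1/R + 1/(jωL) + jωC
Y = (0.00145 − j0.000759) S
|Y| = 0.00164 S → |Z| = 1/|Y| = 611 Ω, ∠Z = −∠Y = 27.6°
I = V/|Z| = 340 mA
P = VI cos φ = 208 × 0.340 × cos(27.6°) = 62.7 W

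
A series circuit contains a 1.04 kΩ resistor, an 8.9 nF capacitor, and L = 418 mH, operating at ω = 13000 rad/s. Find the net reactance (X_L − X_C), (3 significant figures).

X_L = ωL = 5430 Ω
X_C = 1/(ωC) = 8640 Ω
X = 5430 − 8640 = -3210 Ω

-3210 Ω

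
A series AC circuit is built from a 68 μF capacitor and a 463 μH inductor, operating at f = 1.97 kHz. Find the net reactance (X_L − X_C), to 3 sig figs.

4.54 Ω

ω = 2πf = 12380 rad/s
X_L = ωL = 5.73 Ω
X_C = 1/(ωC) = 1.19 Ω
X = 5.73 − 1.19 = 4.54 Ω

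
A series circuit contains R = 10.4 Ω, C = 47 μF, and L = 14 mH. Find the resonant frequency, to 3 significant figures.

ω₀ = 1/√(LC) = 1/√(0.014 × 4.7e-05) = 1233 rad/s
f₀ = ω₀/(2π) = 196 Hz

196 Hz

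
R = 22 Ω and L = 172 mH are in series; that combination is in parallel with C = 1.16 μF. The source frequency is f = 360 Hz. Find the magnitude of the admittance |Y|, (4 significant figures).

157.5 μS

ω = 2πf = 2262 rad/s
X_L = ωL = 389.1 Ω
X_C = 1/(ωC) = 381.1 Ω
Branch 1 (R+jX_L): Z₁ = 22.00 + j389.1 Ω, |Z₁| = 389.7 Ω
Branch 2 (−jX_C): Z₂ = −j381.1 Ω
Parallel: Z = Z₁Z₂/(Z₁+Z₂), |Z| = 6350 Ω, ∠Z = -23.07°
|Y| = 1/|Z| = 157.5 μS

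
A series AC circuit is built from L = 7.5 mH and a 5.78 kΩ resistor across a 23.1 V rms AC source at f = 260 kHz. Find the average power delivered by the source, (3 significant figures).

ω = 2πf = 1.634e+06 rad/s
X_L = ωL = 12300 Ω
Z = 5780 + j12300 Ω
|Z| = √(5780² + 12300²) = 13500 Ω
∠Z = arctan(12300/5780) = 64.7°
I = V/|Z| = 1.71 mA
P = VI cos φ = 23.1 × 0.00171 × cos(64.7°) = 16.8 mW

16.8 mW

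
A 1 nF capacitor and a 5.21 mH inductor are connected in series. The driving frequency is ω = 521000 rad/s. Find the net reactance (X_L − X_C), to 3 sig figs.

X_L = ωL = 2710 Ω
X_C = 1/(ωC) = 1920 Ω
X = 2710 − 1920 = 795 Ω

795 Ω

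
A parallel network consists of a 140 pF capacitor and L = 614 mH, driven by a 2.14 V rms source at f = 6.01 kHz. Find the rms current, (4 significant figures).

ω = 2πf = 37760 rad/s
X_L = ωL = 23190 Ω
X_C = 1/(ωC) = 189200 Ω
Parallel: admittances add. Y = 1/(jωL) + jωC
Y = (0 − j3.784e-05) S
|Y| = 3.784e-05 S → |Z| = 1/|Y| = 26420 Ω, ∠Z = −∠Y = 90.00°
I = V/|Z| = 2.14/26420 = 80.98 μA

80.98 μA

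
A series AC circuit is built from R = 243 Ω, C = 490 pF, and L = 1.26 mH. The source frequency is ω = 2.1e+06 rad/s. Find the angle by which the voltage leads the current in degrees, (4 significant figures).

X_L = ωL = 2646 Ω
X_C = 1/(ωC) = 971.8 Ω
Net reactance X = X_L − X_C = 1674 Ω
Z = 243.0 + j1674 Ω
|Z| = √(243.0² + 1674²) = 1692 Ω
∠Z = arctan(1674/243.0) = 81.74°

81.74°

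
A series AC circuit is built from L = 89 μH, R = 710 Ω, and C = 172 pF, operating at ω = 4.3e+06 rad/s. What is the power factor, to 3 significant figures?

X_L = ωL = 383 Ω
X_C = 1/(ωC) = 1350 Ω
Net reactance X = X_L − X_C = -969 Ω
Z = 710 − j969 Ω
|Z| = √(710² + 969²) = 1200 Ω
∠Z = arctan(-969/710) = -53.8°
cos φ = cos(-53.8°) = 0.591

0.591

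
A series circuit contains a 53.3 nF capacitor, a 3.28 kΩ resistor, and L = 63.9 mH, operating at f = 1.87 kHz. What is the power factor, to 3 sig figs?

0.968

ω = 2πf = 11750 rad/s
X_L = ωL = 751 Ω
X_C = 1/(ωC) = 1600 Ω
Net reactance X = X_L − X_C = -846 Ω
Z = 3280 − j846 Ω
|Z| = √(3280² + 846²) = 3390 Ω
∠Z = arctan(-846/3280) = -14.5°
cos φ = cos(-14.5°) = 0.968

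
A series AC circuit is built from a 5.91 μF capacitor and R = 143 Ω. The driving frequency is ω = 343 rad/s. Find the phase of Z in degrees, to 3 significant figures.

X_C = 1/(ωC) = 493 Ω
Z = 143 − j493 Ω
|Z| = √(143² + 493²) = 514 Ω
∠Z = arctan(-493/143) = -73.8°

-73.8°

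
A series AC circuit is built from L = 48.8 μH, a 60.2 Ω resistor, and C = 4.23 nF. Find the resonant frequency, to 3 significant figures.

350 kHz

ω₀ = 1/√(LC) = 1/√(4.88e-05 × 4.23e-09) = 2.201e+06 rad/s
f₀ = ω₀/(2π) = 350 kHz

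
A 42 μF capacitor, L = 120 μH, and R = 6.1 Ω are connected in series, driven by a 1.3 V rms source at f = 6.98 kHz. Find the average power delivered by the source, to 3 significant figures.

ω = 2πf = 43860 rad/s
X_L = ωL = 5.26 Ω
X_C = 1/(ωC) = 0.543 Ω
Net reactance X = X_L − X_C = 4.72 Ω
Z = 6.10 + j4.72 Ω
|Z| = √(6.10² + 4.72²) = 7.71 Ω
∠Z = arctan(4.72/6.10) = 37.7°
I = V/|Z| = 169 mA
P = VI cos φ = 1.3 × 0.169 × cos(37.7°) = 173 mW

173 mW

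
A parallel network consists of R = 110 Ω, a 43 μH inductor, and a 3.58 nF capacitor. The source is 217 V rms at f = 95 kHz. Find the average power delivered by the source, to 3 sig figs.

ω = 2πf = 596900 rad/s
X_L = ωL = 25.7 Ω
X_C = 1/(ωC) = 468 Ω
Parallel: admittances add. Y = 1/R + 1/(jωL) + jωC
Y = (0.00909 − j0.0368) S
|Y| = 0.0379 S → |Z| = 1/|Y| = 26.4 Ω, ∠Z = −∠Y = 76.1°
I = V/|Z| = 8.23 A
P = VI cos φ = 217 × 8.23 × cos(76.1°) = 428 W

428 W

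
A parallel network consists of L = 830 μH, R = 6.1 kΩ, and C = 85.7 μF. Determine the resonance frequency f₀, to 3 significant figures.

597 Hz

ω₀ = 1/√(LC) = 1/√(0.00083 × 8.57e-05) = 3749 rad/s
f₀ = ω₀/(2π) = 597 Hz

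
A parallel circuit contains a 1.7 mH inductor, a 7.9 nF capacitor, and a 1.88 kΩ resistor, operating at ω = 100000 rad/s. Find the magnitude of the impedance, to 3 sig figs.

195 Ω

X_L = ωL = 170 Ω
X_C = 1/(ωC) = 1270 Ω
Parallel: admittances add. Y = 1/R + 1/(jωL) + jωC
Y = (0.000532 − j0.00509) S
|Y| = 0.00512 S → |Z| = 1/|Y| = 195 Ω, ∠Z = −∠Y = 84.0°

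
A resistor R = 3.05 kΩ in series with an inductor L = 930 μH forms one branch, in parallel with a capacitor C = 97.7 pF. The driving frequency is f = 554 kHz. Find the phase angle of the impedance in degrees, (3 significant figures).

-48.9°

ω = 2πf = 3.481e+06 rad/s
X_L = ωL = 3240 Ω
X_C = 1/(ωC) = 2940 Ω
Branch 1 (R+jX_L): Z₁ = 3050 + j3240 Ω, |Z₁| = 4450 Ω
Branch 2 (−jX_C): Z₂ = −j2940 Ω
Parallel: Z = Z₁Z₂/(Z₁+Z₂), |Z| = 4270 Ω, ∠Z = -48.9°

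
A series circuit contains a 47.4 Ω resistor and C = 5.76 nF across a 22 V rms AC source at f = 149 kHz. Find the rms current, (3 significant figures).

115 mA

ω = 2πf = 936200 rad/s
X_C = 1/(ωC) = 185 Ω
Z = 47.4 − j185 Ω
|Z| = √(47.4² + 185²) = 191 Ω
I = V/|Z| = 22/191 = 115 mA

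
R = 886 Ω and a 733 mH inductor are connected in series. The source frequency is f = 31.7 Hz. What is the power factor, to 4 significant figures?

ω = 2πf = 199.2 rad/s
X_L = ωL = 146.0 Ω
Z = 886.0 + j146.0 Ω
|Z| = √(886.0² + 146.0²) = 897.9 Ω
∠Z = arctan(146.0/886.0) = 9.357°
cos φ = cos(9.357°) = 0.9867

0.9867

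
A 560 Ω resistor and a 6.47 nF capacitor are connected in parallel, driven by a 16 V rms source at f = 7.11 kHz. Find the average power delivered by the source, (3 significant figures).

ω = 2πf = 44670 rad/s
X_C = 1/(ωC) = 3460 Ω
Parallel: admittances add. Y = 1/R + jωC
Y = (0.00179 + j0.000289) S
|Y| = 0.00181 S → |Z| = 1/|Y| = 553 Ω, ∠Z = −∠Y = -9.19°
I = V/|Z| = 28.9 mA
P = VI cos φ = 16 × 0.0289 × cos(-9.19°) = 457 mW

457 mW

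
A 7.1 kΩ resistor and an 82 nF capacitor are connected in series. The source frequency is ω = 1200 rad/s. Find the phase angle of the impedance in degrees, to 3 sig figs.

-55.1°

X_C = 1/(ωC) = 10200 Ω
Z = 7100 − j10200 Ω
|Z| = √(7100² + 10200²) = 12400 Ω
∠Z = arctan(-10200/7100) = -55.1°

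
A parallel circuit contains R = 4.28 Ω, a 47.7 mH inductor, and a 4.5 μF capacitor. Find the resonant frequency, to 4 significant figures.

ω₀ = 1/√(LC) = 1/√(0.0477 × 4.5e-06) = 2158 rad/s
f₀ = ω₀/(2π) = 343.5 Hz

343.5 Hz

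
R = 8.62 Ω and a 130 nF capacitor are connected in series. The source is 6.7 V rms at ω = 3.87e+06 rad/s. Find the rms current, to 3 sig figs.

757 mA

X_C = 1/(ωC) = 1.99 Ω
Z = 8.62 − j1.99 Ω
|Z| = √(8.62² + 1.99²) = 8.85 Ω
I = V/|Z| = 6.7/8.85 = 757 mA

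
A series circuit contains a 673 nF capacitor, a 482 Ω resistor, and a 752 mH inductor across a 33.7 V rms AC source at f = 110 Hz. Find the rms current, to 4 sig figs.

19.82 mA

ω = 2πf = 691.2 rad/s
X_L = ωL = 519.7 Ω
X_C = 1/(ωC) = 2150 Ω
Net reactance X = X_L − X_C = -1630 Ω
Z = 482.0 − j1630 Ω
|Z| = √(482.0² + 1630²) = 1700 Ω
I = V/|Z| = 33.7/1700 = 19.82 mA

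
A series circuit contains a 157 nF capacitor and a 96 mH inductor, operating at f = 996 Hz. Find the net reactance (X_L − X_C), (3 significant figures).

-417 Ω

ω = 2πf = 6258 rad/s
X_L = ωL = 601 Ω
X_C = 1/(ωC) = 1020 Ω
X = 601 − 1020 = -417 Ω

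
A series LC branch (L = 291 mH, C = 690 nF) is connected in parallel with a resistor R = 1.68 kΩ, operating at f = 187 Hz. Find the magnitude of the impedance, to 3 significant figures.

788 Ω

ω = 2πf = 1175 rad/s
X_L = ωL = 342 Ω
X_C = 1/(ωC) = 1230 Ω
Branch 1: Z₁ = R = 1680 Ω
Branch 2 (series LC): Z₂ = j(X_L − X_C) = −j892 Ω
Parallel: Z = Z₁Z₂/(Z₁+Z₂), |Z| = 788 Ω, ∠Z = -62.0°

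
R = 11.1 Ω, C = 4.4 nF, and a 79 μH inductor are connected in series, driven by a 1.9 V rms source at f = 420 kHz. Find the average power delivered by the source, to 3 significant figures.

ω = 2πf = 2.639e+06 rad/s
X_L = ωL = 208 Ω
X_C = 1/(ωC) = 86.1 Ω
Net reactance X = X_L − X_C = 122 Ω
Z = 11.1 + j122 Ω
|Z| = √(11.1² + 122²) = 123 Ω
∠Z = arctan(122/11.1) = 84.8°
I = V/|Z| = 15.5 mA
P = VI cos φ = 1.9 × 0.0155 × cos(84.8°) = 2.65 mW

2.65 mW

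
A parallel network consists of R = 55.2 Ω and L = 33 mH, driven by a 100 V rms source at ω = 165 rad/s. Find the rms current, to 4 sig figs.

18.45 A

X_L = ωL = 5.445 Ω
Parallel: admittances add. Y = 1/R + 1/(jωL)
Y = (0.01812 − j0.1837) S
|Y| = 0.1845 S → |Z| = 1/|Y| = 5.419 Ω, ∠Z = −∠Y = 84.37°
I = V/|Z| = 100/5.419 = 18.45 A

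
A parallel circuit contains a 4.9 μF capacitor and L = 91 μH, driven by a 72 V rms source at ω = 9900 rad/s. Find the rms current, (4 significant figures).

X_L = ωL = 0.9009 Ω
X_C = 1/(ωC) = 20.61 Ω
Parallel: admittances add. Y = 1/(jωL) + jωC
Y = (0 − j1.061) S
|Y| = 1.061 S → |Z| = 1/|Y| = 0.9421 Ω, ∠Z = −∠Y = 90.00°
I = V/|Z| = 72/0.9421 = 76.43 A

76.43 A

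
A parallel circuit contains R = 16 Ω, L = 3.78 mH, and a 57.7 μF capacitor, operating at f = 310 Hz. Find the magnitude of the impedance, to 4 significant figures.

ω = 2πf = 1948 rad/s
X_L = ωL = 7.363 Ω
X_C = 1/(ωC) = 8.898 Ω
Parallel: admittances add. Y = 1/R + 1/(jωL) + jωC
Y = (0.06250 − j0.02343) S
|Y| = 0.06675 S → |Z| = 1/|Y| = 14.98 Ω, ∠Z = −∠Y = 20.55°

14.98 Ω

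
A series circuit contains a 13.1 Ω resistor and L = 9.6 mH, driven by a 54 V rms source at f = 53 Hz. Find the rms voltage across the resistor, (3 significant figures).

ω = 2πf = 333.0 rad/s
X_L = ωL = 3.20 Ω
Z = 13.1 + j3.20 Ω
|Z| = √(13.1² + 3.20²) = 13.5 Ω
I = V/|Z| = 4.00 A
V_R = I·|Z_R| = 4.00 × 13.1 = 52.5 V

52.5 V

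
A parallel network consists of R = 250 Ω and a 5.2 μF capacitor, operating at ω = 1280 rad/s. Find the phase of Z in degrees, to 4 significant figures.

X_C = 1/(ωC) = 150.2 Ω
Parallel: admittances add. Y = 1/R + jωC
Y = (0.004000 + j0.006656) S
|Y| = 0.007765 S → |Z| = 1/|Y| = 128.8 Ω, ∠Z = −∠Y = -59.00°

-59.00°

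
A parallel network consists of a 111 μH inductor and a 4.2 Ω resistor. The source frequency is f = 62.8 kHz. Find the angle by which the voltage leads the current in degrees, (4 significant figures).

5.478°

ω = 2πf = 394600 rad/s
X_L = ωL = 43.80 Ω
Parallel: admittances add. Y = 1/R + 1/(jωL)
Y = (0.2381 − j0.02283) S
|Y| = 0.2392 S → |Z| = 1/|Y| = 4.181 Ω, ∠Z = −∠Y = 5.478°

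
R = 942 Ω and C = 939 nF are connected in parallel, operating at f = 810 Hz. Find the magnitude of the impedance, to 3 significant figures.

ω = 2πf = 5089 rad/s
X_C = 1/(ωC) = 209 Ω
Parallel: admittances add. Y = 1/R + jωC
Y = (0.00106 + j0.00478) S
|Y| = 0.00490 S → |Z| = 1/|Y| = 204 Ω, ∠Z = −∠Y = -77.5°

204 Ω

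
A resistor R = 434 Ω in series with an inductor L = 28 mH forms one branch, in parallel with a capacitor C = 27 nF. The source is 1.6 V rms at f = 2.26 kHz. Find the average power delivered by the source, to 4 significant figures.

ω = 2πf = 14200 rad/s
X_L = ωL = 397.6 Ω
X_C = 1/(ωC) = 2608 Ω
Branch 1 (R+jX_L): Z₁ = 434.0 + j397.6 Ω, |Z₁| = 588.6 Ω
Branch 2 (−jX_C): Z₂ = −j2608 Ω
Parallel: Z = Z₁Z₂/(Z₁+Z₂), |Z| = 681.4 Ω, ∠Z = 31.39°
I = V/|Z| = 2.348 mA
P = VI cos φ = 1.6 × 0.002348 × cos(31.39°) = 3.207 mW

3.207 mW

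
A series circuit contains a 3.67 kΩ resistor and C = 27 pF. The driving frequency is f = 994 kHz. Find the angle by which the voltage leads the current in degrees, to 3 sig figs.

-58.2°

ω = 2πf = 6.245e+06 rad/s
X_C = 1/(ωC) = 5930 Ω
Z = 3670 − j5930 Ω
|Z| = √(3670² + 5930²) = 6970 Ω
∠Z = arctan(-5930/3670) = -58.2°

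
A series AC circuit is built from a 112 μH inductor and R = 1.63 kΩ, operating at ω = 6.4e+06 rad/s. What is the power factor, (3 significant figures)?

X_L = ωL = 717 Ω
Z = 1630 + j717 Ω
|Z| = √(1630² + 717²) = 1780 Ω
∠Z = arctan(717/1630) = 23.7°
cos φ = cos(23.7°) = 0.915

0.915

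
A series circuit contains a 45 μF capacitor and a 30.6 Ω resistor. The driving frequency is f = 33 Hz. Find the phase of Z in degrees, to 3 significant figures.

-74.1°

ω = 2πf = 207.3 rad/s
X_C = 1/(ωC) = 107 Ω
Z = 30.6 − j107 Ω
|Z| = √(30.6² + 107²) = 111 Ω
∠Z = arctan(-107/30.6) = -74.1°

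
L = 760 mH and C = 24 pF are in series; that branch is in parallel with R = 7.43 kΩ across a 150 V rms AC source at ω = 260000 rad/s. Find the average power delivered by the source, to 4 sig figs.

3.028 W

X_L = ωL = 197600 Ω
X_C = 1/(ωC) = 160300 Ω
Branch 1: Z₁ = R = 7430 Ω
Branch 2 (series LC): Z₂ = j(X_L − X_C) = j37340 Ω
Parallel: Z = Z₁Z₂/(Z₁+Z₂), |Z| = 7287 Ω, ∠Z = 11.25°
I = V/|Z| = 20.58 mA
P = VI cos φ = 150 × 0.02058 × cos(11.25°) = 3.028 W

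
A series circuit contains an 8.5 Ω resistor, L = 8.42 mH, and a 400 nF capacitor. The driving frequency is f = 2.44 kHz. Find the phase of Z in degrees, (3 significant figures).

ω = 2πf = 15330 rad/s
X_L = ωL = 129 Ω
X_C = 1/(ωC) = 163 Ω
Net reactance X = X_L − X_C = -34.0 Ω
Z = 8.50 − j34.0 Ω
|Z| = √(8.50² + 34.0²) = 35.0 Ω
∠Z = arctan(-34.0/8.50) = -76.0°

-76.0°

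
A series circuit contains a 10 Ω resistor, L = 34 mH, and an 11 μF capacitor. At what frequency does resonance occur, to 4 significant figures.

260.2 Hz

ω₀ = 1/√(LC) = 1/√(0.034 × 1.1e-05) = 1635 rad/s
f₀ = ω₀/(2π) = 260.2 Hz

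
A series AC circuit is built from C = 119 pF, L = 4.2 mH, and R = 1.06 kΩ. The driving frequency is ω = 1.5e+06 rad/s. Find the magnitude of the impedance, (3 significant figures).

X_L = ωL = 6300 Ω
X_C = 1/(ωC) = 5600 Ω
Net reactance X = X_L − X_C = 698 Ω
Z = 1060 + j698 Ω
|Z| = √(1060² + 698²) = 1270 Ω

1270 Ω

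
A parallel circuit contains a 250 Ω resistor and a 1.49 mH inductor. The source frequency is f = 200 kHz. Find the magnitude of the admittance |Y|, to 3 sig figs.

ω = 2πf = 1.257e+06 rad/s
X_L = ωL = 1870 Ω
Parallel: admittances add. Y = 1/R + 1/(jωL)
Y = (0.00400 − j0.000534) S
|Y| = 0.00404 S → |Z| = 1/|Y| = 248 Ω, ∠Z = −∠Y = 7.61°

4.04 mS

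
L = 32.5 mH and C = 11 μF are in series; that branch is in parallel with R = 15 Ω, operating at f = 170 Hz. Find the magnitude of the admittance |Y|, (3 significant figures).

69.6 mS

ω = 2πf = 1068 rad/s
X_L = ωL = 34.7 Ω
X_C = 1/(ωC) = 85.1 Ω
Branch 1: Z₁ = R = 15.0 Ω
Branch 2 (series LC): Z₂ = j(X_L − X_C) = −j50.4 Ω
Parallel: Z = Z₁Z₂/(Z₁+Z₂), |Z| = 14.4 Ω, ∠Z = -16.6°
|Y| = 1/|Z| = 69.6 mS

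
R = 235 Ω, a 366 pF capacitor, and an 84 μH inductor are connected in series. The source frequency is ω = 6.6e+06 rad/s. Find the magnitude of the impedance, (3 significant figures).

274 Ω

X_L = ωL = 554 Ω
X_C = 1/(ωC) = 414 Ω
Net reactance X = X_L − X_C = 140 Ω
Z = 235 + j140 Ω
|Z| = √(235² + 140²) = 274 Ω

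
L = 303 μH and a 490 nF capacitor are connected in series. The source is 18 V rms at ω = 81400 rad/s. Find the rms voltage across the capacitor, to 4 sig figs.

1108 V

X_L = ωL = 24.66 Ω
X_C = 1/(ωC) = 25.07 Ω
Net reactance X = X_L − X_C = -0.4073 Ω
Z = − j0.4073 Ω
|Z| = √(0² + 0.4073²) = 0.4073 Ω
I = V/|Z| = 44.20 A
V_C = I·|Z_C| = 44.20 × 25.07 = 1108 V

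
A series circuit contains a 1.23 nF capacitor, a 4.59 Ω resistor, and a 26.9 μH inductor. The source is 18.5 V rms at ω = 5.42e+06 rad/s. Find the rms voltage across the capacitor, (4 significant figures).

445.9 V

X_L = ωL = 145.8 Ω
X_C = 1/(ωC) = 150.0 Ω
Net reactance X = X_L − X_C = -4.204 Ω
Z = 4.590 − j4.204 Ω
|Z| = √(4.590² + 4.204²) = 6.224 Ω
I = V/|Z| = 2.972 A
V_C = I·|Z_C| = 2.972 × 150.0 = 445.9 V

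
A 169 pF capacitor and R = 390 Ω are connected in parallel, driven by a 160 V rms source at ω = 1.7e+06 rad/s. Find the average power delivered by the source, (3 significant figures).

65.6 W

X_C = 1/(ωC) = 3480 Ω
Parallel: admittances add. Y = 1/R + jωC
Y = (0.00256 + j0.000287) S
|Y| = 0.00258 S → |Z| = 1/|Y| = 388 Ω, ∠Z = −∠Y = -6.39°
I = V/|Z| = 413 mA
P = VI cos φ = 160 × 0.413 × cos(-6.39°) = 65.6 W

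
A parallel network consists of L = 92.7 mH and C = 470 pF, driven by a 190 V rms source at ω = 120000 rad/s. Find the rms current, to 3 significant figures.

6.36 mA

X_L = ωL = 11100 Ω
X_C = 1/(ωC) = 17700 Ω
Parallel: admittances add. Y = 1/(jωL) + jωC
Y = (0 − j3.35e-05) S
|Y| = 3.35e-05 S → |Z| = 1/|Y| = 29900 Ω, ∠Z = −∠Y = 90.0°
I = V/|Z| = 190/29900 = 6.36 mA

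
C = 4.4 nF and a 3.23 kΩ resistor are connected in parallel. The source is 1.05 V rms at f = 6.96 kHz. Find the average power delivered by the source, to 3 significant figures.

ω = 2πf = 43730 rad/s
X_C = 1/(ωC) = 5200 Ω
Parallel: admittances add. Y = 1/R + jωC
Y = (0.000310 + j0.000192) S
|Y| = 0.000365 S → |Z| = 1/|Y| = 2740 Ω, ∠Z = −∠Y = -31.9°
I = V/|Z| = 383 μA
P = VI cos φ = 1.05 × 0.000383 × cos(-31.9°) = 341 μW

341 μW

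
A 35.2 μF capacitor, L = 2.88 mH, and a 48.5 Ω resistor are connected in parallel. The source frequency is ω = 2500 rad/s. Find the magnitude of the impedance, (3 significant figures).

X_L = ωL = 7.20 Ω
X_C = 1/(ωC) = 11.4 Ω
Parallel: admittances add. Y = 1/R + 1/(jωL) + jωC
Y = (0.0206 − j0.0509) S
|Y| = 0.0549 S → |Z| = 1/|Y| = 18.2 Ω, ∠Z = −∠Y = 67.9°

18.2 Ω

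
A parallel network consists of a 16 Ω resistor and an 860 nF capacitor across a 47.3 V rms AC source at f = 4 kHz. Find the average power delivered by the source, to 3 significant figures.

140 W

ω = 2πf = 25130 rad/s
X_C = 1/(ωC) = 46.3 Ω
Parallel: admittances add. Y = 1/R + jωC
Y = (0.0625 + j0.0216) S
|Y| = 0.0661 S → |Z| = 1/|Y| = 15.1 Ω, ∠Z = −∠Y = -19.1°
I = V/|Z| = 3.13 A
P = VI cos φ = 47.3 × 3.13 × cos(-19.1°) = 140 W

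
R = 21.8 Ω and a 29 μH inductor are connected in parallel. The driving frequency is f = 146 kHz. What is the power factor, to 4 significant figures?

ω = 2πf = 917300 rad/s
X_L = ωL = 26.60 Ω
Parallel: admittances add. Y = 1/R + 1/(jωL)
Y = (0.04587 − j0.03759) S
|Y| = 0.05931 S → |Z| = 1/|Y| = 16.86 Ω, ∠Z = −∠Y = 39.33°
cos φ = cos(39.33°) = 0.7735

0.7735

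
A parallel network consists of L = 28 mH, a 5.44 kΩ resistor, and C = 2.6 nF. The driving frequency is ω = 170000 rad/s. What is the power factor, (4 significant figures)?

X_L = ωL = 4760 Ω
X_C = 1/(ωC) = 2262 Ω
Parallel: admittances add. Y = 1/R + 1/(jωL) + jωC
Y = (0.0001838 + j0.0002319) S
|Y| = 0.0002959 S → |Z| = 1/|Y| = 3379 Ω, ∠Z = −∠Y = -51.60°
cos φ = cos(-51.60°) = 0.6212

0.6212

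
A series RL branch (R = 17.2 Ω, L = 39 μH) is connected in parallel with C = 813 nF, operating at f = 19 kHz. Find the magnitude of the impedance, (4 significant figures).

10.14 Ω

ω = 2πf = 119400 rad/s
X_L = ωL = 4.656 Ω
X_C = 1/(ωC) = 10.30 Ω
Branch 1 (R+jX_L): Z₁ = 17.20 + j4.656 Ω, |Z₁| = 17.82 Ω
Branch 2 (−jX_C): Z₂ = −j10.30 Ω
Parallel: Z = Z₁Z₂/(Z₁+Z₂), |Z| = 10.14 Ω, ∠Z = -56.68°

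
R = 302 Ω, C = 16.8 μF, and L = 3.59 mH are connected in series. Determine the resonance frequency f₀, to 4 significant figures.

648.1 Hz

ω₀ = 1/√(LC) = 1/√(0.00359 × 1.68e-05) = 4072 rad/s
f₀ = ω₀/(2π) = 648.1 Hz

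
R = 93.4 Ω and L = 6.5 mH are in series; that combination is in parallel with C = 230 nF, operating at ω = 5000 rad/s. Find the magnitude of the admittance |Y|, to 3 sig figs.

X_L = ωL = 32.5 Ω
X_C = 1/(ωC) = 870 Ω
Branch 1 (R+jX_L): Z₁ = 93.4 + j32.5 Ω, |Z₁| = 98.9 Ω
Branch 2 (−jX_C): Z₂ = −j870 Ω
Parallel: Z = Z₁Z₂/(Z₁+Z₂), |Z| = 102 Ω, ∠Z = 12.8°
|Y| = 1/|Z| = 9.79 mS

9.79 mS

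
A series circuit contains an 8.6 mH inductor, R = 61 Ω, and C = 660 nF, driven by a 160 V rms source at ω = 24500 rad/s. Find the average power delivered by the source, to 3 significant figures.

60.3 W

X_L = ωL = 211 Ω
X_C = 1/(ωC) = 61.8 Ω
Net reactance X = X_L − X_C = 149 Ω
Z = 61.0 + j149 Ω
|Z| = √(61.0² + 149²) = 161 Ω
∠Z = arctan(149/61.0) = 67.7°
I = V/|Z| = 995 mA
P = VI cos φ = 160 × 0.995 × cos(67.7°) = 60.3 W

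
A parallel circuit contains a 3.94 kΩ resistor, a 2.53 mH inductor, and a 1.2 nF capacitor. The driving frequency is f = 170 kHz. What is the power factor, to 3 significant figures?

ω = 2πf = 1.068e+06 rad/s
X_L = ωL = 2700 Ω
X_C = 1/(ωC) = 780 Ω
Parallel: admittances add. Y = 1/R + 1/(jωL) + jωC
Y = (0.000254 + j0.000912) S
|Y| = 0.000946 S → |Z| = 1/|Y| = 1060 Ω, ∠Z = −∠Y = -74.4°
cos φ = cos(-74.4°) = 0.268

0.268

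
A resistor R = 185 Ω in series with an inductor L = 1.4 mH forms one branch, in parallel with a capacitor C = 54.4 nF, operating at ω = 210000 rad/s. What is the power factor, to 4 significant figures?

X_L = ωL = 294.0 Ω
X_C = 1/(ωC) = 87.54 Ω
Branch 1 (R+jX_L): Z₁ = 185.0 + j294.0 Ω, |Z₁| = 347.4 Ω
Branch 2 (−jX_C): Z₂ = −j87.54 Ω
Parallel: Z = Z₁Z₂/(Z₁+Z₂), |Z| = 109.7 Ω, ∠Z = -80.32°
cos φ = cos(-80.32°) = 0.1682

0.1682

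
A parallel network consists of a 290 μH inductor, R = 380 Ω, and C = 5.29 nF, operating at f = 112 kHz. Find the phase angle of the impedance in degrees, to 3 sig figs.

24.1°

ω = 2πf = 703700 rad/s
X_L = ωL = 204 Ω
X_C = 1/(ωC) = 269 Ω
Parallel: admittances add. Y = 1/R + 1/(jωL) + jωC
Y = (0.00263 − j0.00118) S
|Y| = 0.00288 S → |Z| = 1/|Y| = 347 Ω, ∠Z = −∠Y = 24.1°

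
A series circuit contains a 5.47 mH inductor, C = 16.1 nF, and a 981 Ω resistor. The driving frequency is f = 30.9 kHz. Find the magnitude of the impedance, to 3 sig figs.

ω = 2πf = 194200 rad/s
X_L = ωL = 1060 Ω
X_C = 1/(ωC) = 320 Ω
Net reactance X = X_L − X_C = 742 Ω
Z = 981 + j742 Ω
|Z| = √(981² + 742²) = 1230 Ω

1230 Ω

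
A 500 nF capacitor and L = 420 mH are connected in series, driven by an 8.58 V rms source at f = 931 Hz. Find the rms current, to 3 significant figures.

ω = 2πf = 5850 rad/s
X_L = ωL = 2460 Ω
X_C = 1/(ωC) = 342 Ω
Net reactance X = X_L − X_C = 2110 Ω
Z = j2110 Ω
|Z| = √(0² + 2110²) = 2110 Ω
I = V/|Z| = 8.58/2110 = 4.06 mA

4.06 mA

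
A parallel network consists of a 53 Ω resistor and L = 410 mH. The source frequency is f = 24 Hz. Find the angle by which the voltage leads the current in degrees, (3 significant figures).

40.6°

ω = 2πf = 150.8 rad/s
X_L = ωL = 61.8 Ω
Parallel: admittances add. Y = 1/R + 1/(jωL)
Y = (0.0189 − j0.0162) S
|Y| = 0.0249 S → |Z| = 1/|Y| = 40.2 Ω, ∠Z = −∠Y = 40.6°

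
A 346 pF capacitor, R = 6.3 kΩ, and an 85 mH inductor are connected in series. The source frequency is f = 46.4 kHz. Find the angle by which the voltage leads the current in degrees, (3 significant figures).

ω = 2πf = 291500 rad/s
X_L = ωL = 24800 Ω
X_C = 1/(ωC) = 9910 Ω
Net reactance X = X_L − X_C = 14900 Ω
Z = 6300 + j14900 Ω
|Z| = √(6300² + 14900²) = 16100 Ω
∠Z = arctan(14900/6300) = 67.0°

67.0°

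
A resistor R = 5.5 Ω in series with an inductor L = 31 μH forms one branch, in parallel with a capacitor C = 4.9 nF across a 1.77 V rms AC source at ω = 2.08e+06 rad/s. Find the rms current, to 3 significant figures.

9.50 mA

X_L = ωL = 64.5 Ω
X_C = 1/(ωC) = 98.1 Ω
Branch 1 (R+jX_L): Z₁ = 5.50 + j64.5 Ω, |Z₁| = 64.7 Ω
Branch 2 (−jX_C): Z₂ = −j98.1 Ω
Parallel: Z = Z₁Z₂/(Z₁+Z₂), |Z| = 186 Ω, ∠Z = 75.8°
I = V/|Z| = 1.77/186 = 9.50 mA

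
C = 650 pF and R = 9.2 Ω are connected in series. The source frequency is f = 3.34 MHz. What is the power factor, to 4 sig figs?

ω = 2πf = 2.099e+07 rad/s
X_C = 1/(ωC) = 73.31 Ω
Z = 9.200 − j73.31 Ω
|Z| = √(9.200² + 73.31²) = 73.88 Ω
∠Z = arctan(-73.31/9.200) = -82.85°
cos φ = cos(-82.85°) = 0.1245

0.1245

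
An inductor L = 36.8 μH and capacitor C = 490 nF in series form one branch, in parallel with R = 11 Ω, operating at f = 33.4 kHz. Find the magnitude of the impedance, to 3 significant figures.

ω = 2πf = 209900 rad/s
X_L = ωL = 7.72 Ω
X_C = 1/(ωC) = 9.72 Ω
Branch 1: Z₁ = R = 11.0 Ω
Branch 2 (series LC): Z₂ = j(X_L − X_C) = −j2.00 Ω
Parallel: Z = Z₁Z₂/(Z₁+Z₂), |Z| = 1.97 Ω, ∠Z = -79.7°

1.97 Ω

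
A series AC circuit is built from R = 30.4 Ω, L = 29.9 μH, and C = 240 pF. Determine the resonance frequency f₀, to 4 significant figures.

1.879 MHz

ω₀ = 1/√(LC) = 1/√(2.99e-05 × 2.4e-10) = 1.18e+07 rad/s
f₀ = ω₀/(2π) = 1.879 MHz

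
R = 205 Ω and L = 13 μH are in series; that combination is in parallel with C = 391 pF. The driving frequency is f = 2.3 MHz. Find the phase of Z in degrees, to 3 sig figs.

ω = 2πf = 1.445e+07 rad/s
X_L = ωL = 188 Ω
X_C = 1/(ωC) = 177 Ω
Branch 1 (R+jX_L): Z₁ = 205 + j188 Ω, |Z₁| = 278 Ω
Branch 2 (−jX_C): Z₂ = −j177 Ω
Parallel: Z = Z₁Z₂/(Z₁+Z₂), |Z| = 240 Ω, ∠Z = -50.5°

-50.5°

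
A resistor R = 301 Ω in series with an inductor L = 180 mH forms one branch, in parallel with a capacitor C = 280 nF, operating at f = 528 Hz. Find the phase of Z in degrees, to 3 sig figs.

31.1°

ω = 2πf = 3318 rad/s
X_L = ωL = 597 Ω
X_C = 1/(ωC) = 1080 Ω
Branch 1 (R+jX_L): Z₁ = 301 + j597 Ω, |Z₁| = 669 Ω
Branch 2 (−jX_C): Z₂ = −j1080 Ω
Parallel: Z = Z₁Z₂/(Z₁+Z₂), |Z| = 1270 Ω, ∠Z = 31.1°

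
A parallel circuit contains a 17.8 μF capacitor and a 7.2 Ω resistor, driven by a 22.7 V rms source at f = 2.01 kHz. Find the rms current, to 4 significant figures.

5.998 A

ω = 2πf = 12630 rad/s
X_C = 1/(ωC) = 4.448 Ω
Parallel: admittances add. Y = 1/R + jωC
Y = (0.1389 + j0.2248) S
|Y| = 0.2642 S → |Z| = 1/|Y| = 3.784 Ω, ∠Z = −∠Y = -58.29°
I = V/|Z| = 22.7/3.784 = 5.998 A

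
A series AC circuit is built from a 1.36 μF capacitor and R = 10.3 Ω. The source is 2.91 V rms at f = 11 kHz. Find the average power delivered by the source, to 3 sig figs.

398 mW

ω = 2πf = 69120 rad/s
X_C = 1/(ωC) = 10.6 Ω
Z = 10.3 − j10.6 Ω
|Z| = √(10.3² + 10.6²) = 14.8 Ω
∠Z = arctan(-10.6/10.3) = -45.9°
I = V/|Z| = 197 mA
P = VI cos φ = 2.91 × 0.197 × cos(-45.9°) = 398 mW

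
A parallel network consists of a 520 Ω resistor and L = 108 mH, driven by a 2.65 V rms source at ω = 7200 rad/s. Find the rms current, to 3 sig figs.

X_L = ωL = 778 Ω
Parallel: admittances add. Y = 1/R + 1/(jωL)
Y = (0.00192 − j0.00129) S
|Y| = 0.00231 S → |Z| = 1/|Y| = 432 Ω, ∠Z = −∠Y = 33.8°
I = V/|Z| = 2.65/432 = 6.13 mA

6.13 mA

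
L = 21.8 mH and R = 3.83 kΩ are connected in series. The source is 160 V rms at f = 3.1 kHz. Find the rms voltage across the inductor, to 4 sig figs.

ω = 2πf = 19480 rad/s
X_L = ωL = 424.6 Ω
Z = 3830 + j424.6 Ω
|Z| = √(3830² + 424.6²) = 3853 Ω
I = V/|Z| = 41.52 mA
V_L = I·|Z_L| = 0.04152 × 424.6 = 17.63 V

17.63 V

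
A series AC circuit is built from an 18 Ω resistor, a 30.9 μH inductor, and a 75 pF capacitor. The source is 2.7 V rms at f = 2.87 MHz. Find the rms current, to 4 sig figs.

ω = 2πf = 1.803e+07 rad/s
X_L = ωL = 557.2 Ω
X_C = 1/(ωC) = 739.4 Ω
Net reactance X = X_L − X_C = -182.2 Ω
Z = 18.00 − j182.2 Ω
|Z| = √(18.00² + 182.2²) = 183.1 Ω
I = V/|Z| = 2.7/183.1 = 14.75 mA

14.75 mA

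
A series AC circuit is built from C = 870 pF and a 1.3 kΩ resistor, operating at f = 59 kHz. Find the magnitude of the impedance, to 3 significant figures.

3360 Ω

ω = 2πf = 370700 rad/s
X_C = 1/(ωC) = 3100 Ω
Z = 1300 − j3100 Ω
|Z| = √(1300² + 3100²) = 3360 Ω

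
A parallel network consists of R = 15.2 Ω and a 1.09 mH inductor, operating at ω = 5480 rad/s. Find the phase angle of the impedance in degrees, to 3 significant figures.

68.5°

X_L = ωL = 5.97 Ω
Parallel: admittances add. Y = 1/R + 1/(jωL)
Y = (0.0658 − j0.167) S
|Y| = 0.180 S → |Z| = 1/|Y| = 5.56 Ω, ∠Z = −∠Y = 68.5°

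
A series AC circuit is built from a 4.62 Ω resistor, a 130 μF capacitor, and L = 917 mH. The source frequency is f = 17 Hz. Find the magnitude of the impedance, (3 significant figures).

26.3 Ω

ω = 2πf = 106.8 rad/s
X_L = ωL = 97.9 Ω
X_C = 1/(ωC) = 72.0 Ω
Net reactance X = X_L − X_C = 25.9 Ω
Z = 4.62 + j25.9 Ω
|Z| = √(4.62² + 25.9²) = 26.3 Ω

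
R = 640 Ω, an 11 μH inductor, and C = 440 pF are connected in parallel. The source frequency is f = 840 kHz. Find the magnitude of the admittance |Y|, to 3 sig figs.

15.0 mS

ω = 2πf = 5.278e+06 rad/s
X_L = ωL = 58.1 Ω
X_C = 1/(ωC) = 431 Ω
Parallel: admittances add. Y = 1/R + 1/(jωL) + jωC
Y = (0.00156 − j0.0149) S
|Y| = 0.0150 S → |Z| = 1/|Y| = 66.7 Ω, ∠Z = −∠Y = 84.0°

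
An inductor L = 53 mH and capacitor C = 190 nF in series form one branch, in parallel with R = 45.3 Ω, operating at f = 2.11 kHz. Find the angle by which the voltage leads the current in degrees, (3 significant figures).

8.43°

ω = 2πf = 13260 rad/s
X_L = ωL = 703 Ω
X_C = 1/(ωC) = 397 Ω
Branch 1: Z₁ = R = 45.3 Ω
Branch 2 (series LC): Z₂ = j(X_L − X_C) = j306 Ω
Parallel: Z = Z₁Z₂/(Z₁+Z₂), |Z| = 44.8 Ω, ∠Z = 8.43°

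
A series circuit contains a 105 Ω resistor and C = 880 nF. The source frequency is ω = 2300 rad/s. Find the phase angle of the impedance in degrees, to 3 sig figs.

X_C = 1/(ωC) = 494 Ω
Z = 105 − j494 Ω
|Z| = √(105² + 494²) = 505 Ω
∠Z = arctan(-494/105) = -78.0°

-78.0°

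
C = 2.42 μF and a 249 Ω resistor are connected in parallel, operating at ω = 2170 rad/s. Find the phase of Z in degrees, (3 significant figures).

-52.6°

X_C = 1/(ωC) = 190 Ω
Parallel: admittances add. Y = 1/R + jωC
Y = (0.00402 + j0.00525) S
|Y| = 0.00661 S → |Z| = 1/|Y| = 151 Ω, ∠Z = −∠Y = -52.6°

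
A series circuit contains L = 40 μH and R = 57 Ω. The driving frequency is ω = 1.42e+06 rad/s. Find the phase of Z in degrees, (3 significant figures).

44.9°

X_L = ωL = 56.8 Ω
Z = 57.0 + j56.8 Ω
|Z| = √(57.0² + 56.8²) = 80.5 Ω
∠Z = arctan(56.8/57.0) = 44.9°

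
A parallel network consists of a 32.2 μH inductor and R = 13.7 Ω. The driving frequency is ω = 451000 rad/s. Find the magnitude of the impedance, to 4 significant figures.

9.965 Ω

X_L = ωL = 14.52 Ω
Parallel: admittances add. Y = 1/R + 1/(jωL)
Y = (0.07299 − j0.06886) S
|Y| = 0.1003 S → |Z| = 1/|Y| = 9.965 Ω, ∠Z = −∠Y = 43.33°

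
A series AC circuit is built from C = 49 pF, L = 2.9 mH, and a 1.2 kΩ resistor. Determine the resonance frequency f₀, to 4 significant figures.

422.2 kHz

ω₀ = 1/√(LC) = 1/√(0.0029 × 4.9e-11) = 2.653e+06 rad/s
f₀ = ω₀/(2π) = 422.2 kHz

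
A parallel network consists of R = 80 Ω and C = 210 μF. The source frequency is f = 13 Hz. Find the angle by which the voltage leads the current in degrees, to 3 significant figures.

ω = 2πf = 81.68 rad/s
X_C = 1/(ωC) = 58.3 Ω
Parallel: admittances add. Y = 1/R + jωC
Y = (0.0125 + j0.0172) S
|Y| = 0.0212 S → |Z| = 1/|Y| = 47.1 Ω, ∠Z = −∠Y = -53.9°

-53.9°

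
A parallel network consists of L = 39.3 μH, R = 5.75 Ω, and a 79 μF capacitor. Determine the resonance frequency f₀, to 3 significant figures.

ω₀ = 1/√(LC) = 1/√(3.93e-05 × 7.9e-05) = 17950 rad/s
f₀ = ω₀/(2π) = 2.86 kHz

2.86 kHz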